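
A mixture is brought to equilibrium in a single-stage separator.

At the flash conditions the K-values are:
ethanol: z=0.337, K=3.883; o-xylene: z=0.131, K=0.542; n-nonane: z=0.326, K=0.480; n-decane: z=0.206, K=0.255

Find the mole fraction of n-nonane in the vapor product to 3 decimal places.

Rachford–Rice: g(V/F) = Σ zᵢ(Kᵢ−1)/(1+V/F(Kᵢ−1)) = 0.
Feasibility: ΣzᵢKᵢ = 1.589, Σzᵢ/Kᵢ = 1.815 — both > 1, two phases present.
Newton–Raphson from V/F = 0.5:
  V/F = 0.500: g = -0.1535, g' = -0.967 → V/F = 0.341
  V/F = 0.341: g = 0.0067, g' = -1.086 → V/F = 0.347
Converged at V/F = 0.347.
Compositions from xᵢ = zᵢ/(1+V/F(Kᵢ−1)), yᵢ = Kᵢxᵢ:
  ethanol: x = 0.168, y = 0.654
  o-xylene: x = 0.156, y = 0.084
  n-nonane: x = 0.398, y = 0.191
  n-decane: x = 0.278, y = 0.071

y_n-nonane = 0.191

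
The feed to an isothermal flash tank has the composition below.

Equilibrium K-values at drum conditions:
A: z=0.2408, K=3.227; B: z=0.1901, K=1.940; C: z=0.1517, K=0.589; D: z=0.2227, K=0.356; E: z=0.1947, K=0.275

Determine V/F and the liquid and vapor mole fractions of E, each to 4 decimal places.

V/F = 0.3367, x_E = 0.2576, y_E = 0.0708

Iterate (Newton) starting at V/F = 0.36:
  V/F = 0.3600: g = -0.01974, g' = -0.8409 → V/F = 0.3365
  V/F = 0.3365: g = 0.00012, g' = -0.8513 → V/F = 0.3367
Converged at V/F = 0.3367.
Compositions from xᵢ = zᵢ/(1+V/F(Kᵢ−1)), yᵢ = Kᵢxᵢ:
  A: x = 0.1376, y = 0.4441
  B: x = 0.1444, y = 0.2801
  C: x = 0.1761, y = 0.1037
  D: x = 0.2843, y = 0.1012
  E: x = 0.2576, y = 0.0708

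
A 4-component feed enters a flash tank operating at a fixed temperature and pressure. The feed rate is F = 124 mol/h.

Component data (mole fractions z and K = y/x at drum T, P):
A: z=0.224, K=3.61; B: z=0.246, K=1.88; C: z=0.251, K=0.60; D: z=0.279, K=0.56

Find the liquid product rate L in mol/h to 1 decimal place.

L = 30.6 mol/h

Rachford–Rice: g(V/F) = Σ zᵢ(Kᵢ−1)/(1+V/F(Kᵢ−1)) = 0.
Feasibility: ΣzᵢKᵢ = 1.578, Σzᵢ/Kᵢ = 1.109 — both > 1, two phases present.
Newton–Raphson from V/F = 0.5:
  V/F = 0.500: g = 0.1211, g' = -0.531 → V/F = 0.728
  V/F = 0.728: g = 0.0112, g' = -0.449 → V/F = 0.753
Converged at V/F = 0.753.
Then V = V/F·F = 0.7532·124 = 93.4 mol/h and L = F − V = 30.6 mol/h.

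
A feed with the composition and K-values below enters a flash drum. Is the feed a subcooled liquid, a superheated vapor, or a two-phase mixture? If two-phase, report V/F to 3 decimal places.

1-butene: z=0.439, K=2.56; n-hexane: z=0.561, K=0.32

two-phase, V/F = 0.286

ΣzᵢKᵢ = 1.303; Σzᵢ/Kᵢ = 1.925.
Both exceed 1, so a two-phase solution exists.
Newton iteration, ψ⁰ = 0.5:
  ψ = 0.500: g = -0.1933, g' = -0.933 → ψ = 0.293
  ψ = 0.293: g = -0.0062, g' = -0.908 → ψ = 0.286
Converged at ψ = 0.286.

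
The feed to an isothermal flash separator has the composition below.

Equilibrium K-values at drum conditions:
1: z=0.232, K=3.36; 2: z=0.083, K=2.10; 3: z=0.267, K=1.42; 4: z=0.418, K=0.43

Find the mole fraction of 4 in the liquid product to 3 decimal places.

x_4 = 0.644

Rachford–Rice: g(β) = Σ zᵢ(Kᵢ−1)/(1+β(Kᵢ−1)) = 0.
Feasibility: ΣzᵢKᵢ = 1.513, Σzᵢ/Kᵢ = 1.269 — both > 1, two phases present.
Newton iteration, β⁰ = 0.5:
  β = 0.500: g = 0.0695, g' = -0.612 → β = 0.614
  β = 0.614: g = 0.0009, g' = -0.602 → β = 0.615
Converged at β = 0.615.
Compositions from xᵢ = zᵢ/(1+β(Kᵢ−1)), yᵢ = Kᵢxᵢ:
  1: x = 0.095, y = 0.318
  2: x = 0.050, y = 0.104
  3: x = 0.212, y = 0.301
  4: x = 0.644, y = 0.277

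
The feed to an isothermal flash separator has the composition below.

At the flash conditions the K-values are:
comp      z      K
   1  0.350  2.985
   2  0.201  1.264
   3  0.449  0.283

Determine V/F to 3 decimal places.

Iterate (Newton) starting at V/F = 0.52:
  V/F = 0.520: g = -0.1248, g' = -0.932 → V/F = 0.386
  V/F = 0.386: g = -0.0037, g' = -0.895 → V/F = 0.382
Converged at V/F = 0.382.

V/F = 0.382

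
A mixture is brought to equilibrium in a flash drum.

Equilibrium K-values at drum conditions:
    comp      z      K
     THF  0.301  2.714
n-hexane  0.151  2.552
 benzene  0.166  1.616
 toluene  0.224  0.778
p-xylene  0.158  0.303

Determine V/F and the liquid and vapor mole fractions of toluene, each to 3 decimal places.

V/F = 0.911, x_toluene = 0.281, y_toluene = 0.218

Rachford–Rice: g(V/F) = Σ zᵢ(Kᵢ−1)/(1+V/F(Kᵢ−1)) = 0.
g(0) = ΣzᵢKᵢ − 1 = 0.693 and g(1) = 1 − Σzᵢ/Kᵢ = -0.082, so a root lies in (0, 1).
Newton iteration, V/F⁰ = 0.52:
  V/F = 0.520: g = 0.2510, g' = -0.598 → V/F = 0.940
  V/F = 0.940: g = -0.0245, g' = -0.878 → V/F = 0.912
  V/F = 0.912: g = -0.0009, g' = -0.818 → V/F = 0.911
Converged at V/F = 0.911.
Compositions from xᵢ = zᵢ/(1+V/F(Kᵢ−1)), yᵢ = Kᵢxᵢ:
  THF: x = 0.118, y = 0.319
  n-hexane: x = 0.063, y = 0.160
  benzene: x = 0.106, y = 0.172
  toluene: x = 0.281, y = 0.218
  p-xylene: x = 0.433, y = 0.131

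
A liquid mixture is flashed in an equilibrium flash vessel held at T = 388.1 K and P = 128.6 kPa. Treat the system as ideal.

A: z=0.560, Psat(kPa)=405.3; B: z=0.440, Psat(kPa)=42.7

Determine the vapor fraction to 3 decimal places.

Raoult's law: Kᵢ = Pᵢˢᵃᵗ/P = Pᵢˢᵃᵗ/128.6.
  K_A = 405.3/128.6 = 3.15163, K_B = 42.7/128.6 = 0.33204
Rachford–Rice: g(ψ) = Σ zᵢ(Kᵢ−1)/(1+ψ(Kᵢ−1)) = 0.
g(0) = ΣzᵢKᵢ − 1 = 0.911 and g(1) = 1 − Σzᵢ/Kᵢ = -0.503, so a root lies in (0, 1).
Binary case is linear: z₁(K₁−1)(1+ψ(K₂−1)) + z₂(K₂−1)(1+ψ(K₁−1)) = 0
⇒ ψ = [z₁(K₁−1)+z₂(K₂−1)] / [−(K₁−1)(K₂−1)] = 0.9110/1.4372 = 0.634

ψ = 0.634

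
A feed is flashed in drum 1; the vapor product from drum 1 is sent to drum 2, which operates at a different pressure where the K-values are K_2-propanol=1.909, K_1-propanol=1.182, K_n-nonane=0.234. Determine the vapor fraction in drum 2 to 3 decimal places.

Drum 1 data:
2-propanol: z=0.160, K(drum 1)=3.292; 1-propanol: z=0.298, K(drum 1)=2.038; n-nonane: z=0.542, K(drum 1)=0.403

V/F (drum 2) = 0.290

Drum 1:
Rachford–Rice: g(ψ₁) = Σ zᵢ(Kᵢ−1)/(1+ψ₁(Kᵢ−1)) = 0.
g(0) = ΣzᵢKᵢ − 1 = 0.352 and g(1) = 1 − Σzᵢ/Kᵢ = -0.540, so a root lies in (0, 1).
Iterate (Newton) starting at ψ₁ = 0.35:
  ψ₁ = 0.350: g = 0.0213, g' = -0.740 → ψ₁ = 0.379
Converged at ψ₁ = 0.379.
Drum-1 compositions:
  2-propanol: x = 0.086, y = 0.282
  1-propanol: x = 0.214, y = 0.436
  n-nonane: x = 0.701, y = 0.282
Drum-2 feed = drum-1 vapor: z₂ = (0.2818, 0.4358, 0.2823).
Drum 2:
Newton–Raphson from ψ₂ = 0.62:
  ψ₂ = 0.620: g = -0.1767, g' = -0.708 → ψ₂ = 0.370
  ψ₂ = 0.370: g = -0.0359, g' = -0.466 → ψ₂ = 0.293
  ψ₂ = 0.293: g = -0.0013, g' = -0.434 → ψ₂ = 0.290
Converged at ψ₂ = 0.290.
  2-propanol: x = 0.223, y = 0.426
  1-propanol: x = 0.414, y = 0.489
  n-nonane: x = 0.363, y = 0.085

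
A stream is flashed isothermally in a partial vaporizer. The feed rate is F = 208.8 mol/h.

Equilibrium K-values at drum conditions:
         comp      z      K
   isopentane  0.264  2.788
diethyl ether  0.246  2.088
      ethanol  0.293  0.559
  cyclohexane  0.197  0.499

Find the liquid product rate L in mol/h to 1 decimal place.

Newton–Raphson from β = 0.5:
  β = 0.500: g = 0.1251, g' = -0.539 → β = 0.732
  β = 0.732: g = 0.0068, g' = -0.496 → β = 0.746
Converged at β = 0.746.
Then V = β·F = 0.7457·208.8 = 155.7 mol/h and L = F − V = 53.1 mol/h.

L = 53.1 mol/h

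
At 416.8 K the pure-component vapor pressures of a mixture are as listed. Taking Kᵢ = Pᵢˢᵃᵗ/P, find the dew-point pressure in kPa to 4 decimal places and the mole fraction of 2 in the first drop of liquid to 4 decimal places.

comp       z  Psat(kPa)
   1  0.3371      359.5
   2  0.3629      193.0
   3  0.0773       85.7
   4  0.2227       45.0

Pdew = 115.3552 kPa, x_2 = 0.2169

At the dew point ψ → 1, so Σzᵢ/Kᵢ = 1 with Kᵢ = Pᵢˢᵃᵗ/P ⇒ 1/P = Σzᵢ/Pᵢˢᵃᵗ.
1/P = 0.3371/359.5 + 0.3629/193.0 + 0.0773/85.7 + 0.2227/45.0 = 0.0086689 ⇒ P = 115.3552 kPa
xᵢ = zᵢP/Pᵢˢᵃᵗ ⇒ x_2 = 0.3629·115.3552/193.0 = 0.2169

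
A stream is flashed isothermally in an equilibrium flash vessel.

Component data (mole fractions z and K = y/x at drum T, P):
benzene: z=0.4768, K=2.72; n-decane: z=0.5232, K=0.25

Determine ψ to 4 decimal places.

ψ = 0.3315

Newton iteration, ψ⁰ = 0.5:
  ψ = 0.5000: g = -0.18693, g' = -1.1611 → ψ = 0.3390
  ψ = 0.3390: g = -0.00816, g' = -1.0920 → ψ = 0.3315
Converged at ψ = 0.3315.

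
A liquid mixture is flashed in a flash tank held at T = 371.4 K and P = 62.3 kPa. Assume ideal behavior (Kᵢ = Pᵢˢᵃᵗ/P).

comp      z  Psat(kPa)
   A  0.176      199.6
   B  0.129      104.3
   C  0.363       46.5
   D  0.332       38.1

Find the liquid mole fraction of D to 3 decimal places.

x_D = 0.403

Raoult's law: Kᵢ = Pᵢˢᵃᵗ/P = Pᵢˢᵃᵗ/62.3.
  K_A = 199.6/62.3 = 3.20385, K_B = 104.3/62.3 = 1.67416, K_C = 46.5/62.3 = 0.74639, K_D = 38.1/62.3 = 0.61156
Material balance + equilibrium reduce to Σ zᵢ(Kᵢ−1)/(1+ψ(Kᵢ−1)) = 0.
g(0) = ΣzᵢKᵢ − 1 = 0.254 and g(1) = 1 − Σzᵢ/Kᵢ = -0.161, so a root lies in (0, 1).
Newton–Raphson from ψ = 0.5:
  ψ = 0.500: g = -0.0159, g' = -0.334 → ψ = 0.452
  ψ = 0.452: g = 0.0004, g' = -0.352 → ψ = 0.454
Converged at ψ = 0.454.
Compositions from xᵢ = zᵢ/(1+ψ(Kᵢ−1)), yᵢ = Kᵢxᵢ:
  A: x = 0.088, y = 0.282
  B: x = 0.099, y = 0.165
  C: x = 0.410, y = 0.306
  D: x = 0.403, y = 0.246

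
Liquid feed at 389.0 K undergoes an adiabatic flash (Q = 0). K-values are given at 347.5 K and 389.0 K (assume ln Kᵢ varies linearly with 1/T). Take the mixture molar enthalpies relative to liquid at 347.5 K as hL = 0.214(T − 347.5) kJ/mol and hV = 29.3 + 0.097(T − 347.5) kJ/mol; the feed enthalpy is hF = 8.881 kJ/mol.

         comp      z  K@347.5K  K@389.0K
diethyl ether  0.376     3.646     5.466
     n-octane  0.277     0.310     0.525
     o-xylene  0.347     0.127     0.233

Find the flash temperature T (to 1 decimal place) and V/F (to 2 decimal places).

T = 353.2 K, V/F = 0.27

Adiabatic flash: solve Rachford–Rice at each trial T, then check hF = ψ·hV(T) + (1−ψ)·hL(T).
  T = 347.5 K: K = (3.646, 0.310, 0.127), RR gives ψ = 0.238, H_out = 6.962 kJ/mol
  T = 389.0 K: K = (5.466, 0.525, 0.233), RR gives ψ = 0.439, H_out = 19.607 kJ/mol
  T = 368.2 K: K = (4.513, 0.409, 0.175), RR gives ψ = 0.339, H_out = 13.554 kJ/mol
  T = 357.9 K: K = (4.071, 0.358, 0.150), RR gives ψ = 0.290, H_out = 10.381 kJ/mol
  T = 352.7 K: K = (3.856, 0.333, 0.138), RR gives ψ = 0.265, H_out = 8.705 kJ/mol
  T = 355.3 K: K = (3.963, 0.345, 0.144), RR gives ψ = 0.278, H_out = 9.550 kJ/mol
  T = 354.0 K: K = (3.909, 0.339, 0.141), RR gives ψ = 0.271, H_out = 9.129 kJ/mol
Linear interpolation between T = 352.7 (H_out = 8.705) and T = 354.0 (H_out = 9.129) on hF = 8.881 gives T ≈ 353.2 K, at which ψ = 0.27.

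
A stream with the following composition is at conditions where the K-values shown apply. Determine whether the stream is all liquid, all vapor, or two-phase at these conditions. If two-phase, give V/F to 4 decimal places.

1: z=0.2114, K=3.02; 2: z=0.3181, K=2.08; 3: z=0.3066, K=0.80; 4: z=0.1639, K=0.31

ΣzᵢKᵢ = 1.5962; Σzᵢ/Kᵢ = 1.1349.
Both exceed 1, so a two-phase solution exists.
Let ψ = V/F and solve Σ zᵢ(Kᵢ−1)/(1+ψ(Kᵢ−1)) = 0.
Newton–Raphson from ψ = 0.36:
  ψ = 0.3600: g = 0.27806, g' = -0.6339 → ψ = 0.7987
  ψ = 0.7987: g = 0.02296, g' = -0.6378 → ψ = 0.8347
  ψ = 0.8347: g = -0.00062, g' = -0.6737 → ψ = 0.8337
Converged at ψ = 0.8337.

two-phase, V/F = 0.8337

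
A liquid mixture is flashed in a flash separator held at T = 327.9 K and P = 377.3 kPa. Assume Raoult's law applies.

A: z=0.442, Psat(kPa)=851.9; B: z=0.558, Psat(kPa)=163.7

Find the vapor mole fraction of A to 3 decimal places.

Raoult's law: Kᵢ = Pᵢˢᵃᵗ/P = Pᵢˢᵃᵗ/377.3.
  K_A = 851.9/377.3 = 2.25788, K_B = 163.7/377.3 = 0.43387
Material balance + equilibrium reduce to Σ zᵢ(Kᵢ−1)/(1+V/F(Kᵢ−1)) = 0.
Feasibility: ΣzᵢKᵢ = 1.240, Σzᵢ/Kᵢ = 1.482 — both > 1, two phases present.
Iterate (Newton) starting at V/F = 0.5:
  V/F = 0.500: g = -0.0993, g' = -0.612 → V/F = 0.338
  V/F = 0.338: g = -0.0003, g' = -0.618 → V/F = 0.337
Converged at V/F = 0.337.
Compositions from xᵢ = zᵢ/(1+V/F(Kᵢ−1)), yᵢ = Kᵢxᵢ:
  A: x = 0.310, y = 0.701
  B: x = 0.690, y = 0.299

y_A = 0.701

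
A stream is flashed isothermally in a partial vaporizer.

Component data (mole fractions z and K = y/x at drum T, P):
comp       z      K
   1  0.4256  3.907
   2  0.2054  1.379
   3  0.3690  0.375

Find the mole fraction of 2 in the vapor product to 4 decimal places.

Material balance + equilibrium reduce to Σ zᵢ(Kᵢ−1)/(1+V/F(Kᵢ−1)) = 0.
Check two-phase: ΣzᵢKᵢ = 2.0844 > 1 and Σzᵢ/Kᵢ = 1.2419 > 1, so g(0) = 1.0844 > 0 and g(1) = -0.2419 < 0.
Newton–Raphson from V/F = 0.5:
  V/F = 0.5000: g = 0.23426, g' = -0.9233 → V/F = 0.7537
  V/F = 0.7537: g = 0.01224, g' = -0.8863 → V/F = 0.7675
Converged at V/F = 0.7675.
Compositions from xᵢ = zᵢ/(1+V/F(Kᵢ−1)), yᵢ = Kᵢxᵢ:
  1: x = 0.1317, y = 0.5146
  2: x = 0.1591, y = 0.2194
  3: x = 0.7092, y = 0.2659

y_2 = 0.2194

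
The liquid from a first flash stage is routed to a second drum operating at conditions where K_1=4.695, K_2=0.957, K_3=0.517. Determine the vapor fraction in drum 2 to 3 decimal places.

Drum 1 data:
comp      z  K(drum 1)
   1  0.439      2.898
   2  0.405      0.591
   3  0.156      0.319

V/F (drum 2) = 0.703

Drum 1:
Let ψ₁ = V/F and solve Σ zᵢ(Kᵢ−1)/(1+ψ₁(Kᵢ−1)) = 0.
g(0) = ΣzᵢKᵢ − 1 = 0.561 and g(1) = 1 − Σzᵢ/Kᵢ = -0.326, so a root lies in (0, 1).
Newton–Raphson from ψ₁ = 0.47:
  ψ₁ = 0.470: g = 0.0791, g' = -0.702 → ψ₁ = 0.583
  ψ₁ = 0.583: g = 0.0021, g' = -0.672 → ψ₁ = 0.586
Converged at ψ₁ = 0.586.
Drum-1 compositions:
  1: x = 0.208, y = 0.602
  2: x = 0.533, y = 0.315
  3: x = 0.260, y = 0.083
Drum-2 feed = drum-1 liquid: z₂ = (0.2079, 0.5326, 0.2595).
Drum 2:
Material balance + equilibrium reduce to Σ zᵢ(Kᵢ−1)/(1+ψ₂(Kᵢ−1)) = 0.
Feasibility: ΣzᵢKᵢ = 1.620, Σzᵢ/Kᵢ = 1.103 — both > 1, two phases present.
Iterate (Newton) starting at ψ₂ = 0.5:
  ψ₂ = 0.500: g = 0.0811, g' = -0.456 → ψ₂ = 0.678
  ψ₂ = 0.678: g = 0.0093, g' = -0.366 → ψ₂ = 0.703
Converged at ψ₂ = 0.703.
  1: x = 0.058, y = 0.271
  2: x = 0.549, y = 0.526
  3: x = 0.393, y = 0.203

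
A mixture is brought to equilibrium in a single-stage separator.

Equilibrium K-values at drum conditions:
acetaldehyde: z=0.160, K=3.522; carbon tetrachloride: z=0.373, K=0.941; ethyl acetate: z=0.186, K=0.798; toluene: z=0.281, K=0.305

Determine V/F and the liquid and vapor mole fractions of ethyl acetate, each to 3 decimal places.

V/F = 0.170, x_ethyl acetate = 0.193, y_ethyl acetate = 0.154

Material balance + equilibrium reduce to Σ zᵢ(Kᵢ−1)/(1+V/F(Kᵢ−1)) = 0.
Feasibility: ΣzᵢKᵢ = 1.149, Σzᵢ/Kᵢ = 1.596 — both > 1, two phases present.
Newton iteration, V/F⁰ = 0.5:
  V/F = 0.500: g = -0.1853, g' = -0.529 → V/F = 0.149
  V/F = 0.149: g = 0.0142, g' = -0.715 → V/F = 0.169
  V/F = 0.169: g = 0.0003, g' = -0.684 → V/F = 0.170
Converged at V/F = 0.170.
Compositions from xᵢ = zᵢ/(1+V/F(Kᵢ−1)), yᵢ = Kᵢxᵢ:
  acetaldehyde: x = 0.112, y = 0.395
  carbon tetrachloride: x = 0.377, y = 0.355
  ethyl acetate: x = 0.193, y = 0.154
  toluene: x = 0.319, y = 0.097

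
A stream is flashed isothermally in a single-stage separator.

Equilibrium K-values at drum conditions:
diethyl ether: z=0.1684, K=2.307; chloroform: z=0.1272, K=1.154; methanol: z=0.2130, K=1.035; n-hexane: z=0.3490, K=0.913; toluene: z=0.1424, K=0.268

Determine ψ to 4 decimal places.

Material balance + equilibrium reduce to Σ zᵢ(Kᵢ−1)/(1+ψ(Kᵢ−1)) = 0.
g(0) = ΣzᵢKᵢ − 1 = 0.1125 and g(1) = 1 − Σzᵢ/Kᵢ = -0.3026, so a root lies in (0, 1).
Newton–Raphson from ψ = 0.53:
  ψ = 0.5300: g = -0.04668, g' = -0.3098 → ψ = 0.3793
  ψ = 0.3793: g = -0.00269, g' = -0.2806 → ψ = 0.3697
Converged at ψ = 0.3697.

ψ = 0.3697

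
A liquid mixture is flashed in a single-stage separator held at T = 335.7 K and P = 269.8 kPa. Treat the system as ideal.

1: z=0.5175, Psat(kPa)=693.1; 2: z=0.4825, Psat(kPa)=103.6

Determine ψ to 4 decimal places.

ψ = 0.5325

Raoult's law: Kᵢ = Pᵢˢᵃᵗ/P = Pᵢˢᵃᵗ/269.8.
  K_1 = 693.1/269.8 = 2.568940, K_2 = 103.6/269.8 = 0.383988
Binary case is linear: z₁(K₁−1)(1+ψ(K₂−1)) + z₂(K₂−1)(1+ψ(K₁−1)) = 0
⇒ ψ = [z₁(K₁−1)+z₂(K₂−1)] / [−(K₁−1)(K₂−1)] = 0.51470/0.96649 = 0.5325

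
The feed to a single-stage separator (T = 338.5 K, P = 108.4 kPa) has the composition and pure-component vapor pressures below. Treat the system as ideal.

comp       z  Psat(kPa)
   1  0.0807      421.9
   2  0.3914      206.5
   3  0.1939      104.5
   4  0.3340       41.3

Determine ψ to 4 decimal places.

ψ = 0.5611

Raoult's law: Kᵢ = Pᵢˢᵃᵗ/P = Pᵢˢᵃᵗ/108.4.
  K_1 = 421.9/108.4 = 3.892066, K_2 = 206.5/108.4 = 1.904982, K_3 = 104.5/108.4 = 0.964022, K_4 = 41.3/108.4 = 0.380996
Let ψ = V/F and solve Σ zᵢ(Kᵢ−1)/(1+ψ(Kᵢ−1)) = 0.
g(0) = ΣzᵢKᵢ − 1 = 0.3739 and g(1) = 1 − Σzᵢ/Kᵢ = -0.3040, so a root lies in (0, 1).
Iterate (Newton) starting at ψ = 0.31:
  ψ = 0.3100: g = 0.13677, g' = -0.5794 → ψ = 0.5461
  ψ = 0.5461: g = 0.00811, g' = -0.5373 → ψ = 0.5612
  ψ = 0.5612: g = -0.00002, g' = -0.5398 → ψ = 0.5611
Converged at ψ = 0.5611.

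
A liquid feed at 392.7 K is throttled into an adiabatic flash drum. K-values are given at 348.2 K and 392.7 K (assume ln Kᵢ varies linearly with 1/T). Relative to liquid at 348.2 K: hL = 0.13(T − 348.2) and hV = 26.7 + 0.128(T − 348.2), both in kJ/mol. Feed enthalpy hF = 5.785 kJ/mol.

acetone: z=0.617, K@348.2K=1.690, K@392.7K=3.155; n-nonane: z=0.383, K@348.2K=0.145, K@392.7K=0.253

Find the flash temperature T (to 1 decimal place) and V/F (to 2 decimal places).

Adiabatic flash: solve Rachford–Rice at each trial T, then check hF = ψ·hV(T) + (1−ψ)·hL(T).
  T = 348.2 K: K = (1.690, 0.145), RR gives ψ = 0.167, H_out = 4.447 kJ/mol
  T = 392.7 K: K = (3.155, 0.253), RR gives ψ = 0.648, H_out = 23.035 kJ/mol
  T = 370.4 K: K = (2.351, 0.195), RR gives ψ = 0.483, H_out = 15.751 kJ/mol
  T = 359.3 K: K = (2.004, 0.169), RR gives ψ = 0.361, H_out = 11.064 kJ/mol
  T = 353.8 K: K = (1.844, 0.157), RR gives ψ = 0.278, H_out = 8.144 kJ/mol
  T = 351.0 K: K = (1.766, 0.151), RR gives ψ = 0.227, H_out = 6.411 kJ/mol
  T = 349.6 K: K = (1.728, 0.148), RR gives ψ = 0.198, H_out = 5.462 kJ/mol
Linear interpolation between T = 349.6 (H_out = 5.462) and T = 351.0 (H_out = 6.411) on hF = 5.785 gives T ≈ 350.1 K, at which ψ = 0.21.

T = 350.1 K, V/F = 0.21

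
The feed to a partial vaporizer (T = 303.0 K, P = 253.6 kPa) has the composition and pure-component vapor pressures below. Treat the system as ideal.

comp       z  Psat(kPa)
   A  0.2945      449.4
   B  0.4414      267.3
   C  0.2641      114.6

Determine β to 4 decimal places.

Raoult's law: Kᵢ = Pᵢˢᵃᵗ/P = Pᵢˢᵃᵗ/253.6.
  K_A = 449.4/253.6 = 1.772082, K_B = 267.3/253.6 = 1.054022, K_C = 114.6/253.6 = 0.451893
Material balance + equilibrium reduce to Σ zᵢ(Kᵢ−1)/(1+β(Kᵢ−1)) = 0.
Check two-phase: ΣzᵢKᵢ = 1.1065 > 1 and Σzᵢ/Kᵢ = 1.1694 > 1, so g(0) = 0.1065 > 0 and g(1) = -0.1694 < 0.
Newton iteration, β⁰ = 0.36:
  β = 0.3600: g = 0.02098, g' = -0.2319 → β = 0.4505
  β = 0.4505: g = -0.00023, g' = -0.2378 → β = 0.4495
Converged at β = 0.4495.

β = 0.4495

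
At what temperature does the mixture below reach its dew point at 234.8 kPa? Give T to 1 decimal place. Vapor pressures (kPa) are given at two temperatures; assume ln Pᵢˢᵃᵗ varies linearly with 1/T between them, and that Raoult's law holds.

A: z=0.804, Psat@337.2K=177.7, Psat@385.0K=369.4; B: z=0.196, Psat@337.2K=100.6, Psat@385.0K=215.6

T = 362.6 K

Dew-point temperature: Σzᵢ·P/Pᵢˢᵃᵗ(T) = 1. Interpolate ln Pᵢˢᵃᵗ = aᵢ + bᵢ/T.
  T = 337.2 K: ΣzᵢP/Pᵢˢᵃᵗ = 1.5198
  T = 385.0 K: ΣzᵢP/Pᵢˢᵃᵗ = 0.7245
  T = 361.1 K: ΣzᵢP/Pᵢˢᵃᵗ = 1.0239
  T = 373.1 K: ΣzᵢP/Pᵢˢᵃᵗ = 0.8559
  T = 367.1 K: ΣzᵢP/Pᵢˢᵃᵗ = 0.9348
  T = 364.1 K: ΣzᵢP/Pᵢˢᵃᵗ = 0.9779
  T = 362.6 K: ΣzᵢP/Pᵢˢᵃᵗ = 1.0006
Interpolating between 362.6 K and 364.1 K gives T ≈ 362.6 K.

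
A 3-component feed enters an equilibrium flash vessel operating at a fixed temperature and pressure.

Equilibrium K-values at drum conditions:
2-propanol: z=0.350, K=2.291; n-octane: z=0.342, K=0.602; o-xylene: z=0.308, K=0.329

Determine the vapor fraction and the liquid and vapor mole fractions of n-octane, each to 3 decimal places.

Rachford–Rice: g(ψ) = Σ zᵢ(Kᵢ−1)/(1+ψ(Kᵢ−1)) = 0.
g(0) = ΣzᵢKᵢ − 1 = 0.109 and g(1) = 1 − Σzᵢ/Kᵢ = -0.657, so a root lies in (0, 1).
Newton iteration, ψ⁰ = 0.34:
  ψ = 0.340: g = -0.1112, g' = -0.587 → ψ = 0.151
  ψ = 0.151: g = 0.0036, g' = -0.642 → ψ = 0.156
Converged at ψ = 0.156.
Compositions from xᵢ = zᵢ/(1+ψ(Kᵢ−1)), yᵢ = Kᵢxᵢ:
  2-propanol: x = 0.291, y = 0.667
  n-octane: x = 0.365, y = 0.220
  o-xylene: x = 0.344, y = 0.113

ψ = 0.156, x_n-octane = 0.365, y_n-octane = 0.220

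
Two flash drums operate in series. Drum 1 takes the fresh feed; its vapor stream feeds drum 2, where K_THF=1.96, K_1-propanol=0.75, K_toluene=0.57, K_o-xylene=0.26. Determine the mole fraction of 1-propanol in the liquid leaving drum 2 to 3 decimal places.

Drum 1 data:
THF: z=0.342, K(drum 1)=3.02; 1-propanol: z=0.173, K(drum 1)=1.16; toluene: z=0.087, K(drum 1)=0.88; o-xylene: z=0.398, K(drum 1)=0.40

x_1-propanol (drum 2) = 0.207

Drum 1:
Material balance + equilibrium reduce to Σ zᵢ(Kᵢ−1)/(1+ψ₁(Kᵢ−1)) = 0.
g(0) = ΣzᵢKᵢ − 1 = 0.469 and g(1) = 1 − Σzᵢ/Kᵢ = -0.356, so a root lies in (0, 1).
Newton iteration, ψ₁⁰ = 0.55:
  ψ₁ = 0.550: g = -0.0149, g' = -0.638 → ψ₁ = 0.527
Converged at ψ₁ = 0.527.
Drum-1 compositions:
  THF: x = 0.166, y = 0.500
  1-propanol: x = 0.160, y = 0.185
  toluene: x = 0.093, y = 0.082
  o-xylene: x = 0.582, y = 0.233
Drum-2 feed = drum-1 vapor: z₂ = (0.5004, 0.1851, 0.0817, 0.2327).
Drum 2:
Newton–Raphson from ψ₂ = 0.5:
  ψ₂ = 0.500: g = -0.0464, g' = -0.571 → ψ₂ = 0.419
  ψ₂ = 0.419: g = -0.0014, g' = -0.539 → ψ₂ = 0.416
Converged at ψ₂ = 0.416.
  THF: x = 0.358, y = 0.701
  1-propanol: x = 0.207, y = 0.155
  toluene: x = 0.100, y = 0.057
  o-xylene: x = 0.336, y = 0.087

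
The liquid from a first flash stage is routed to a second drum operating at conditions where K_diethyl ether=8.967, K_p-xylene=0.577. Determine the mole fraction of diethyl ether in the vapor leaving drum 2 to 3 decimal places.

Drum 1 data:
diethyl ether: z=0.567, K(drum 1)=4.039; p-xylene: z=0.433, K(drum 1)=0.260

Drum 1:
Iterate (Newton) starting at ψ₁ = 0.64:
  ψ₁ = 0.640: g = -0.0236, g' = -1.459 → ψ₁ = 0.624
Converged at ψ₁ = 0.624.
Drum-1 compositions:
  diethyl ether: x = 0.196, y = 0.791
  p-xylene: x = 0.804, y = 0.209
Drum-2 feed = drum-1 liquid: z₂ = (0.1958, 0.8042).
Drum 2:
Let ψ₂ = V/F and solve Σ zᵢ(Kᵢ−1)/(1+ψ₂(Kᵢ−1)) = 0.
Check two-phase: ΣzᵢKᵢ = 2.220 > 1 and Σzᵢ/Kᵢ = 1.416 > 1, so g(0) = 1.220 > 0 and g(1) = -0.416 < 0.
Binary case is linear: z₁(K₁−1)(1+ψ₂(K₂−1)) + z₂(K₂−1)(1+ψ₂(K₁−1)) = 0
⇒ ψ₂ = [z₁(K₁−1)+z₂(K₂−1)] / [−(K₁−1)(K₂−1)] = 1.2199/3.3700 = 0.362
  diethyl ether: x = 0.050, y = 0.452
  p-xylene: x = 0.950, y = 0.548

y_diethyl ether (drum 2) = 0.452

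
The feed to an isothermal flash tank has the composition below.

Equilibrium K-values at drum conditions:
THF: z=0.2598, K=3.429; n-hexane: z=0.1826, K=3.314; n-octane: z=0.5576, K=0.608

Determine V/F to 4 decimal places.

V/F = 0.8943

Rachford–Rice: g(V/F) = Σ zᵢ(Kᵢ−1)/(1+V/F(Kᵢ−1)) = 0.
Feasibility: ΣzᵢKᵢ = 1.8350, Σzᵢ/Kᵢ = 1.0480 — both > 1, two phases present.
Newton–Raphson from V/F = 0.5:
  V/F = 0.5000: g = 0.20899, g' = -0.6553 → V/F = 0.8189
  V/F = 0.8189: g = 0.03514, g' = -0.4741 → V/F = 0.8931
  V/F = 0.8931: g = 0.00059, g' = -0.4594 → V/F = 0.8943
Converged at V/F = 0.8943.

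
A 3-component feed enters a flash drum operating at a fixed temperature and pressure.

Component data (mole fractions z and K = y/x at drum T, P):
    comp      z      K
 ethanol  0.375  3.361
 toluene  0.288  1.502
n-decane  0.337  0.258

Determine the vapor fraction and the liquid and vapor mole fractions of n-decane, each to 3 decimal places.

Rachford–Rice: g(ψ) = Σ zᵢ(Kᵢ−1)/(1+ψ(Kᵢ−1)) = 0.
g(0) = ΣzᵢKᵢ − 1 = 0.780 and g(1) = 1 − Σzᵢ/Kᵢ = -0.610, so a root lies in (0, 1).
Iterate (Newton) starting at ψ = 0.5:
  ψ = 0.500: g = 0.1241, g' = -0.955 → ψ = 0.630
  ψ = 0.630: g = -0.0037, g' = -1.034 → ψ = 0.626
Converged at ψ = 0.626.
Compositions from xᵢ = zᵢ/(1+ψ(Kᵢ−1)), yᵢ = Kᵢxᵢ:
  ethanol: x = 0.151, y = 0.508
  toluene: x = 0.219, y = 0.329
  n-decane: x = 0.630, y = 0.162

ψ = 0.626, x_n-decane = 0.630, y_n-decane = 0.162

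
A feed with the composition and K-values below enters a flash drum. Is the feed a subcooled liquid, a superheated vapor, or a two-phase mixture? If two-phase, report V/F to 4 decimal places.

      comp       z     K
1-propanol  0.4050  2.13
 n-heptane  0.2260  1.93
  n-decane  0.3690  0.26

ΣzᵢKᵢ = 1.3948; Σzᵢ/Kᵢ = 1.7265.
Both exceed 1, so a two-phase solution exists.
Newton–Raphson from ψ = 0.5:
  ψ = 0.5000: g = 0.00247, g' = -0.8113 → ψ = 0.5030
Converged at ψ = 0.5030.

two-phase, V/F = 0.5030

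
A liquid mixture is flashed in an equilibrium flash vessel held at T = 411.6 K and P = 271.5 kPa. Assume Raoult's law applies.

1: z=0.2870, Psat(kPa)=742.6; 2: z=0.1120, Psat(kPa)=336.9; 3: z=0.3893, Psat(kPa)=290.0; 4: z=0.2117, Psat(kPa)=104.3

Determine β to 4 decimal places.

Raoult's law: Kᵢ = Pᵢˢᵃᵗ/P = Pᵢˢᵃᵗ/271.5.
  K_1 = 742.6/271.5 = 2.735175, K_2 = 336.9/271.5 = 1.240884, K_3 = 290.0/271.5 = 1.068140, K_4 = 104.3/271.5 = 0.384162
Let β = V/F and solve Σ zᵢ(Kᵢ−1)/(1+β(Kᵢ−1)) = 0.
Feasibility: ΣzᵢKᵢ = 1.4211, Σzᵢ/Kᵢ = 1.1107 — both > 1, two phases present.
Newton iteration, β⁰ = 0.48:
  β = 0.4800: g = 0.13649, g' = -0.4259 → β = 0.8004
  β = 0.8004: g = -0.00088, g' = -0.4699 → β = 0.7986
Converged at β = 0.7986.

β = 0.7986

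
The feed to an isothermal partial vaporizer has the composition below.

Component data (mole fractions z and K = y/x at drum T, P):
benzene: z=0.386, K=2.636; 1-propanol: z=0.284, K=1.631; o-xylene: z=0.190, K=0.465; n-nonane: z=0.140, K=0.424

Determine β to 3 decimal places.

β = 0.910

Let β = V/F and solve Σ zᵢ(Kᵢ−1)/(1+β(Kᵢ−1)) = 0.
g(0) = ΣzᵢKᵢ − 1 = 0.628 and g(1) = 1 − Σzᵢ/Kᵢ = -0.059, so a root lies in (0, 1).
Newton–Raphson from β = 0.5:
  β = 0.500: g = 0.2316, g' = -0.571 → β = 0.906
  β = 0.906: g = 0.0028, g' = -0.621 → β = 0.910
Converged at β = 0.910.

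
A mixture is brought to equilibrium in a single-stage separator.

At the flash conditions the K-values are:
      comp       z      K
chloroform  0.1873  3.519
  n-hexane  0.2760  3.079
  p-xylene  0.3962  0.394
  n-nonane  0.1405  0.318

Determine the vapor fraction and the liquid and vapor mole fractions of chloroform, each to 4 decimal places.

ψ = 0.5003, x_chloroform = 0.0829, y_chloroform = 0.2916

Material balance + equilibrium reduce to Σ zᵢ(Kᵢ−1)/(1+ψ(Kᵢ−1)) = 0.
Check two-phase: ΣzᵢKᵢ = 1.7097 > 1 and Σzᵢ/Kᵢ = 1.5903 > 1, so g(0) = 0.7097 > 0 and g(1) = -0.5903 < 0.
Iterate (Newton) starting at ψ = 0.5:
  ψ = 0.5000: g = 0.00028, g' = -0.9696 → ψ = 0.5003
Converged at ψ = 0.5003.
Compositions from xᵢ = zᵢ/(1+ψ(Kᵢ−1)), yᵢ = Kᵢxᵢ:
  chloroform: x = 0.0829, y = 0.2916
  n-hexane: x = 0.1353, y = 0.4165
  p-xylene: x = 0.5686, y = 0.2240
  n-nonane: x = 0.2133, y = 0.0678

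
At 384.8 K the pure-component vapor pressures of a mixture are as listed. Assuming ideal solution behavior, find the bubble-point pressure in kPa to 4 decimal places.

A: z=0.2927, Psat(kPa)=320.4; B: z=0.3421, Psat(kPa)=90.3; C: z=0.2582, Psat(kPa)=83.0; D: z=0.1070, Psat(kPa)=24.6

At the bubble point ψ → 0, so ΣzᵢKᵢ = 1 with Kᵢ = Pᵢˢᵃᵗ/P ⇒ P = ΣzᵢPᵢˢᵃᵗ.
P = 0.2927·320.4 + 0.3421·90.3 + 0.2582·83.0 + 0.1070·24.6 = 148.7355 kPa

Pbub = 148.7355 kPa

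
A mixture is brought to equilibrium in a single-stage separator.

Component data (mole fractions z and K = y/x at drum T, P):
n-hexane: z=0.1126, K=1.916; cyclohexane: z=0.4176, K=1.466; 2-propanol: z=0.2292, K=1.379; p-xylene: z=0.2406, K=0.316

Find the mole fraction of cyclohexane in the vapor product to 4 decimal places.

Rachford–Rice: g(V/F) = Σ zᵢ(Kᵢ−1)/(1+V/F(Kᵢ−1)) = 0.
g(0) = ΣzᵢKᵢ − 1 = 0.2200 and g(1) = 1 − Σzᵢ/Kᵢ = -0.2712, so a root lies in (0, 1).
Newton–Raphson from V/F = 0.5:
  V/F = 0.5000: g = 0.05149, g' = -0.3874 → V/F = 0.6329
  V/F = 0.6329: g = -0.00458, g' = -0.4634 → V/F = 0.6230
Converged at V/F = 0.6230.
Compositions from xᵢ = zᵢ/(1+V/F(Kᵢ−1)), yᵢ = Kᵢxᵢ:
  n-hexane: x = 0.0717, y = 0.1374
  cyclohexane: x = 0.3236, y = 0.4745
  2-propanol: x = 0.1854, y = 0.2557
  p-xylene: x = 0.4192, y = 0.1325

y_cyclohexane = 0.4745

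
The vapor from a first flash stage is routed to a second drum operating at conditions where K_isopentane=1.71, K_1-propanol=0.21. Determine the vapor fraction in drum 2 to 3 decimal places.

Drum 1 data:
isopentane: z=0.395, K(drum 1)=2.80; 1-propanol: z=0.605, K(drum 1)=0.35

Drum 1:
Binary case is linear: z₁(K₁−1)(1+ψ₁(K₂−1)) + z₂(K₂−1)(1+ψ₁(K₁−1)) = 0
⇒ ψ₁ = [z₁(K₁−1)+z₂(K₂−1)] / [−(K₁−1)(K₂−1)] = 0.3177/1.1700 = 0.272
Drum-1 compositions:
  isopentane: x = 0.265, y = 0.743
  1-propanol: x = 0.735, y = 0.257
Drum-2 feed = drum-1 vapor: z₂ = (0.7429, 0.2571).
Drum 2:
Let ψ₂ = V/F and solve Σ zᵢ(Kᵢ−1)/(1+ψ₂(Kᵢ−1)) = 0.
Feasibility: ΣzᵢKᵢ = 1.324, Σzᵢ/Kᵢ = 1.659 — both > 1, two phases present.
Binary case is linear: z₁(K₁−1)(1+ψ₂(K₂−1)) + z₂(K₂−1)(1+ψ₂(K₁−1)) = 0
⇒ ψ₂ = [z₁(K₁−1)+z₂(K₂−1)] / [−(K₁−1)(K₂−1)] = 0.3243/0.5609 = 0.578
  isopentane: x = 0.527, y = 0.901
  1-propanol: x = 0.473, y = 0.099

V/F (drum 2) = 0.578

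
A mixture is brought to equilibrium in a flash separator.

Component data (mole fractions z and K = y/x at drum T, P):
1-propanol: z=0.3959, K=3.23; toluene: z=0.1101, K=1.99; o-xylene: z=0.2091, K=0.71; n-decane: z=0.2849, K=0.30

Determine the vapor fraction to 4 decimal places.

ψ = 0.6338

Rachford–Rice: g(ψ) = Σ zᵢ(Kᵢ−1)/(1+ψ(Kᵢ−1)) = 0.
Check two-phase: ΣzᵢKᵢ = 1.7318 > 1 and Σzᵢ/Kᵢ = 1.4221 > 1, so g(0) = 0.7318 > 0 and g(1) = -0.4221 < 0.
Iterate (Newton) starting at ψ = 0.5:
  ψ = 0.5000: g = 0.11260, g' = -0.8429 → ψ = 0.6336
  ψ = 0.6336: g = 0.00021, g' = -0.8561 → ψ = 0.6338
Converged at ψ = 0.6338.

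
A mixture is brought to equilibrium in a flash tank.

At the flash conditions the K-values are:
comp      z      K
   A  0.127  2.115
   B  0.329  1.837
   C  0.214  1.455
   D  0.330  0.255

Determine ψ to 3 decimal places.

Iterate (Newton) starting at ψ = 0.5:
  ψ = 0.500: g = -0.0274, g' = -0.674 → ψ = 0.459
  ψ = 0.459: g = -0.0007, g' = -0.643 → ψ = 0.458
Converged at ψ = 0.458.

ψ = 0.458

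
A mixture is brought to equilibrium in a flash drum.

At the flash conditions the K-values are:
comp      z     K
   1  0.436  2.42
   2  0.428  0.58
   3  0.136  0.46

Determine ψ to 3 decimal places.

ψ = 0.569

Newton iteration, ψ⁰ = 0.33:
  ψ = 0.330: g = 0.1235, g' = -0.568 → ψ = 0.547
  ψ = 0.547: g = 0.0106, g' = -0.486 → ψ = 0.569
Converged at ψ = 0.569.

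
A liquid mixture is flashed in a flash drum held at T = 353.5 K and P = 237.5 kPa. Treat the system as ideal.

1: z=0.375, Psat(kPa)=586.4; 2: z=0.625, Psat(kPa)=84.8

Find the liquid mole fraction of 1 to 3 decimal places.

x_1 = 0.304

Raoult's law: Kᵢ = Pᵢˢᵃᵗ/P = Pᵢˢᵃᵗ/237.5.
  K_1 = 586.4/237.5 = 2.46905, K_2 = 84.8/237.5 = 0.35705
Binary case is linear: z₁(K₁−1)(1+ψ(K₂−1)) + z₂(K₂−1)(1+ψ(K₁−1)) = 0
⇒ ψ = [z₁(K₁−1)+z₂(K₂−1)] / [−(K₁−1)(K₂−1)] = 0.1491/0.9445 = 0.158
Compositions from xᵢ = zᵢ/(1+ψ(Kᵢ−1)), yᵢ = Kᵢxᵢ:
  1: x = 0.304, y = 0.752
  2: x = 0.696, y = 0.248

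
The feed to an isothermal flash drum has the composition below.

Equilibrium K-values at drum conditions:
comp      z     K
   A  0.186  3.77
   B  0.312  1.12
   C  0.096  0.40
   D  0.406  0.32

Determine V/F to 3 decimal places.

Iterate (Newton) starting at V/F = 0.54:
  V/F = 0.540: g = -0.2799, g' = -0.778 → V/F = 0.180
  V/F = 0.180: g = 0.0013, g' = -0.927 → V/F = 0.181
Converged at V/F = 0.181.

V/F = 0.181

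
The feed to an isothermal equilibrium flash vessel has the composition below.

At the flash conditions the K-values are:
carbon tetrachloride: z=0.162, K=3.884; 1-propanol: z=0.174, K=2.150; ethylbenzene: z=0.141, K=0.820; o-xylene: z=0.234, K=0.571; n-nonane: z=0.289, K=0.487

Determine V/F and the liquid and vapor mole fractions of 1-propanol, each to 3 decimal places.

Newton iteration, V/F⁰ = 0.5:
  V/F = 0.500: g = -0.0367, g' = -0.532 → V/F = 0.431
  V/F = 0.431: g = 0.0011, g' = -0.566 → V/F = 0.433
Converged at V/F = 0.433.
Compositions from xᵢ = zᵢ/(1+V/F(Kᵢ−1)), yᵢ = Kᵢxᵢ:
  carbon tetrachloride: x = 0.072, y = 0.280
  1-propanol: x = 0.116, y = 0.250
  ethylbenzene: x = 0.153, y = 0.125
  o-xylene: x = 0.287, y = 0.164
  n-nonane: x = 0.371, y = 0.181

V/F = 0.433, x_1-propanol = 0.116, y_1-propanol = 0.250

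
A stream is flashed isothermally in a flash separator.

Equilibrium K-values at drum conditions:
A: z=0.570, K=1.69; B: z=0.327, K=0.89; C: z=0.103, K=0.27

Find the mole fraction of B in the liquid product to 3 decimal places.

Let ψ = V/F and solve Σ zᵢ(Kᵢ−1)/(1+ψ(Kᵢ−1)) = 0.
Feasibility: ΣzᵢKᵢ = 1.282, Σzᵢ/Kᵢ = 1.086 — both > 1, two phases present.
Newton–Raphson from ψ = 0.42:
  ψ = 0.420: g = 0.1588, g' = -0.282 → ψ = 0.984
  ψ = 0.984: g = -0.0728, g' = -0.792 → ψ = 0.892
  ψ = 0.892: g = -0.0119, g' = -0.560 → ψ = 0.871
  ψ = 0.871: g = -0.0004, g' = -0.524 → ψ = 0.870
Converged at ψ = 0.870.
Compositions from xᵢ = zᵢ/(1+ψ(Kᵢ−1)), yᵢ = Kᵢxᵢ:
  A: x = 0.356, y = 0.602
  B: x = 0.362, y = 0.322
  C: x = 0.282, y = 0.076

x_B = 0.362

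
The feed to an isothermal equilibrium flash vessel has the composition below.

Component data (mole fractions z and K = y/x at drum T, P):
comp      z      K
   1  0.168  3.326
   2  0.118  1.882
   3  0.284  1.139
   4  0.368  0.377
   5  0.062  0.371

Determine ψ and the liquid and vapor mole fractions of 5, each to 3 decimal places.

ψ = 0.333, x_5 = 0.078, y_5 = 0.029

Rachford–Rice: g(ψ) = Σ zᵢ(Kᵢ−1)/(1+ψ(Kᵢ−1)) = 0.
Check two-phase: ΣzᵢKᵢ = 1.266 > 1 and Σzᵢ/Kᵢ = 1.506 > 1, so g(0) = 0.266 > 0 and g(1) = -0.506 < 0.
Iterate (Newton) starting at ψ = 0.5:
  ψ = 0.500: g = -0.1001, g' = -0.597 → ψ = 0.332
  ψ = 0.332: g = 0.0002, g' = -0.615 → ψ = 0.333
Converged at ψ = 0.333.
Compositions from xᵢ = zᵢ/(1+ψ(Kᵢ−1)), yᵢ = Kᵢxᵢ:
  1: x = 0.095, y = 0.315
  2: x = 0.091, y = 0.172
  3: x = 0.271, y = 0.309
  4: x = 0.464, y = 0.175
  5: x = 0.078, y = 0.029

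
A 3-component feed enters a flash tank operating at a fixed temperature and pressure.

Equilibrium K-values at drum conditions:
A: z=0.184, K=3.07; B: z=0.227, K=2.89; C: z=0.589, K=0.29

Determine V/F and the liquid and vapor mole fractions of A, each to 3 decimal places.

Iterate (Newton) starting at V/F = 0.5:
  V/F = 0.500: g = -0.2406, g' = -1.118 → V/F = 0.285
  V/F = 0.285: g = -0.0057, g' = -1.121 → V/F = 0.280
Converged at V/F = 0.280.
Compositions from xᵢ = zᵢ/(1+V/F(Kᵢ−1)), yᵢ = Kᵢxᵢ:
  A: x = 0.117, y = 0.358
  B: x = 0.148, y = 0.429
  C: x = 0.735, y = 0.213

V/F = 0.280, x_A = 0.117, y_A = 0.358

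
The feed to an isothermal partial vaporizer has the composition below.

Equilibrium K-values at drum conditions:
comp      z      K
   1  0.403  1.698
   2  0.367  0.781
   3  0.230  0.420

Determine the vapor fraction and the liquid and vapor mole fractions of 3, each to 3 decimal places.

Newton iteration, ψ⁰ = 0.64:
  ψ = 0.640: g = -0.1112, g' = -0.313 → ψ = 0.285
  ψ = 0.285: g = -0.0109, g' = -0.268 → ψ = 0.244
Converged at ψ = 0.244.
Compositions from xᵢ = zᵢ/(1+ψ(Kᵢ−1)), yᵢ = Kᵢxᵢ:
  1: x = 0.344, y = 0.585
  2: x = 0.388, y = 0.303
  3: x = 0.268, y = 0.113

ψ = 0.244, x_3 = 0.268, y_3 = 0.113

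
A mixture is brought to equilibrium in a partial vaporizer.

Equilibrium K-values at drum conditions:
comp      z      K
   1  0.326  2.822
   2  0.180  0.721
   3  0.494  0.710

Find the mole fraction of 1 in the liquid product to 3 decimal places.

x_1 = 0.136

Let ψ = V/F and solve Σ zᵢ(Kᵢ−1)/(1+ψ(Kᵢ−1)) = 0.
Check two-phase: ΣzᵢKᵢ = 1.400 > 1 and Σzᵢ/Kᵢ = 1.061 > 1, so g(0) = 0.400 > 0 and g(1) = -0.061 < 0.
Newton–Raphson from ψ = 0.5:
  ψ = 0.500: g = 0.0849, g' = -0.372 → ψ = 0.728
  ψ = 0.728: g = 0.0106, g' = -0.289 → ψ = 0.765
  ψ = 0.765: g = 0.0002, g' = -0.280 → ψ = 0.766
Converged at ψ = 0.766.
Compositions from xᵢ = zᵢ/(1+ψ(Kᵢ−1)), yᵢ = Kᵢxᵢ:
  1: x = 0.136, y = 0.384
  2: x = 0.229, y = 0.165
  3: x = 0.635, y = 0.451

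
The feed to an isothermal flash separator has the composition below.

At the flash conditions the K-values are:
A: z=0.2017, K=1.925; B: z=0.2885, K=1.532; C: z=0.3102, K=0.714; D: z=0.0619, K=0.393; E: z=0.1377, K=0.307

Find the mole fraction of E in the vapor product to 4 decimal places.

y_E = 0.0555

Let β = V/F and solve Σ zᵢ(Kᵢ−1)/(1+β(Kᵢ−1)) = 0.
Feasibility: ΣzᵢKᵢ = 1.1183, Σzᵢ/Kᵢ = 1.3336 — both > 1, two phases present.
Newton–Raphson from β = 0.56:
  β = 0.5600: g = -0.07734, g' = -0.3883 → β = 0.3608
  β = 0.3608: g = -0.00563, g' = -0.3410 → β = 0.3443
Converged at β = 0.3443.
Compositions from xᵢ = zᵢ/(1+β(Kᵢ−1)), yᵢ = Kᵢxᵢ:
  A: x = 0.1530, y = 0.2945
  B: x = 0.2438, y = 0.3736
  C: x = 0.3441, y = 0.2457
  D: x = 0.0783, y = 0.0308
  E: x = 0.1808, y = 0.0555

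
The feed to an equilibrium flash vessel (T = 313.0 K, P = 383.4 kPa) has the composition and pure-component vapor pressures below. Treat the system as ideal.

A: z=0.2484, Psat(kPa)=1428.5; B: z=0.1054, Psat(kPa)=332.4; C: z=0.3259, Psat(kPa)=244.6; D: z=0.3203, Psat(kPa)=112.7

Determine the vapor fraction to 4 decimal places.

Raoult's law: Kᵢ = Pᵢˢᵃᵗ/P = Pᵢˢᵃᵗ/383.4.
  K_A = 1428.5/383.4 = 3.725874, K_B = 332.4/383.4 = 0.866980, K_C = 244.6/383.4 = 0.637976, K_D = 112.7/383.4 = 0.293949
Rachford–Rice: g(ψ) = Σ zᵢ(Kᵢ−1)/(1+ψ(Kᵢ−1)) = 0.
Feasibility: ΣzᵢKᵢ = 1.3190, Σzᵢ/Kᵢ = 1.7887 — both > 1, two phases present.
Newton–Raphson from ψ = 0.5:
  ψ = 0.5000: g = -0.22207, g' = -0.7779 → ψ = 0.2145
  ψ = 0.2145: g = 0.01841, g' = -1.0089 → ψ = 0.2328
  ψ = 0.2328: g = 0.00034, g' = -0.9725 → ψ = 0.2331
Converged at ψ = 0.2331.

ψ = 0.2331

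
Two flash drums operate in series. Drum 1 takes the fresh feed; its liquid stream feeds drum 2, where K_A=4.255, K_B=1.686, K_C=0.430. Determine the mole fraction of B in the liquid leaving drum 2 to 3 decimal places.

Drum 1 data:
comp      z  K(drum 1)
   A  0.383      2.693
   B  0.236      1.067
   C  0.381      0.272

x_B (drum 2) = 0.175

Drum 1:
Newton–Raphson from ψ₁ = 0.5:
  ψ₁ = 0.500: g = -0.0697, g' = -0.822 → ψ₁ = 0.415
  ψ₁ = 0.415: g = -0.0014, g' = -0.794 → ψ₁ = 0.413
Converged at ψ₁ = 0.413.
Drum-1 compositions:
  A: x = 0.225, y = 0.607
  B: x = 0.230, y = 0.245
  C: x = 0.545, y = 0.148
Drum-2 feed = drum-1 liquid: z₂ = (0.2253, 0.2296, 0.5451).
Drum 2:
Material balance + equilibrium reduce to Σ zᵢ(Kᵢ−1)/(1+ψ₂(Kᵢ−1)) = 0.
g(0) = ΣzᵢKᵢ − 1 = 0.580 and g(1) = 1 − Σzᵢ/Kᵢ = -0.457, so a root lies in (0, 1).
Iterate (Newton) starting at ψ₂ = 0.5:
  ψ₂ = 0.500: g = -0.0381, g' = -0.752 → ψ₂ = 0.449
  ψ₂ = 0.449: g = 0.0006, g' = -0.777 → ψ₂ = 0.450
Converged at ψ₂ = 0.450.
  A: x = 0.091, y = 0.389
  B: x = 0.175, y = 0.296
  C: x = 0.733, y = 0.315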